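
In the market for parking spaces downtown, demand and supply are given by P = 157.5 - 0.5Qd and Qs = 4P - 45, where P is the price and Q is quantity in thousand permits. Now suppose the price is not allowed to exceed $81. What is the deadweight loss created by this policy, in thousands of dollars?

Rearranging demand gives Qd = 315 - 2P. Without the control the market clears where 315 - 2P = 4P - 45, i.e. P* = 60 and Q* = 195.
The ceiling of 81 is above the equilibrium price 60, so it is not binding; the market clears at P* = 60, Q* = 195.
Since the control does not bind, no trades are prevented and deadweight loss is zero.

0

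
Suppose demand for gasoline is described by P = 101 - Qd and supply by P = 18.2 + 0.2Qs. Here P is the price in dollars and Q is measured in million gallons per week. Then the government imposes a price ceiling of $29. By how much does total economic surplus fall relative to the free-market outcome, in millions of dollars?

Rearranging demand gives Qd = 101 - P; rearranging supply gives Qs = 5P - 91. Without the control the market clears where 101 - P = 5P - 91, i.e. P* = 32 and Q* = 69.
The ceiling of 29 is below the equilibrium price 32, so it binds.
At P = 29: Qd = 101 - 29 = 72 and Qs = 5·29 - 91 = 54.
Quantity traded falls to 54. At Q = 54 the demand price is 101 - 54 = 47 and the supply price is (91 + 54)/5 = 29.
Deadweight loss = ½ · (47 - 29) · (69 - 54) = ½ · 18 · 15 = 135.

135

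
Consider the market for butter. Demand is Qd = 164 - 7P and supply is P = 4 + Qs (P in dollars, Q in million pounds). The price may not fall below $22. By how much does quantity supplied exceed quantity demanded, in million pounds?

Rearranging supply gives Qs = P - 4. In a free market, 164 - 7P = P - 4 gives the equilibrium P* = 21, Q* = 17.
Since 22 > 21, the floor is binding.
At P = 22: Qd = 164 - 7·22 = 10 and Qs = 22 - 4 = 18.
Surplus = Qs - Qd = 18 - 10 = 8.

8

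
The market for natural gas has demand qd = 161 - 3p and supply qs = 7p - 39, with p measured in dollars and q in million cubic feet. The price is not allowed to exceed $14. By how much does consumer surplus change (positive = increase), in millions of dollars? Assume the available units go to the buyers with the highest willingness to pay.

60

In a free market, 161 - 3p = 7p - 39 gives the equilibrium p* = 20, q* = 101.
The ceiling of 14 is below the equilibrium price 20, so it binds.
At p = 14: qd = 161 - 3·14 = 119 and qs = 7·14 - 39 = 59.
Consumer surplus without the control is ½ · (161/3 - 20) · 101 = 10201/6.
With the ceiling, 59 units are sold at 14 (assume they go to the highest-value buyers). The demand price at q = 59 is 34, so CS = ½ · [(161/3 - 14) + (34 - 14)] · 59 = 10561/6.
Change in consumer surplus = 10561/6 - 10201/6 = 60.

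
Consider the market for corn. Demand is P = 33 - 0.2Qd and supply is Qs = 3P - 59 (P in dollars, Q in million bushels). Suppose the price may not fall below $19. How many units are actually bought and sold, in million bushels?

25

Rearranging demand gives Qd = 165 - 5P. Setting quantity demanded equal to quantity supplied, 165 - 5P = 3P - 59, gives P* = 28 and Q* = 25.
Since 19 is below P* = 28, the floor does not bind and the free-market outcome prevails.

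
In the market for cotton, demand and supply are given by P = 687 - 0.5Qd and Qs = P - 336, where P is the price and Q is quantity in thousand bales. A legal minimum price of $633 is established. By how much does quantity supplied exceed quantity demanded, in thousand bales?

189

Rearranging demand gives Qd = 1374 - 2P. In a free market, 1374 - 2P = P - 336 gives the equilibrium P* = 570, Q* = 234.
The floor of 633 is above the equilibrium price 570, so it binds.
At P = 633: Qd = 1374 - 2·633 = 108 and Qs = 633 - 336 = 297.
Surplus = Qs - Qd = 297 - 108 = 189.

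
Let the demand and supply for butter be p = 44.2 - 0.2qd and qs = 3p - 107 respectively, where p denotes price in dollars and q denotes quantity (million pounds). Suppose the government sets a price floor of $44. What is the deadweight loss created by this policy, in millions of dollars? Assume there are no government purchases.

Rearranging demand gives qd = 221 - 5p. In a free market, 221 - 5p = 3p - 107 gives the equilibrium p* = 41, q* = 16.
Since 44 > 41, the floor is binding.
At p = 44: qd = 221 - 5·44 = 1 and qs = 3·44 - 107 = 25.
Quantity traded falls to 1. At q = 1 the demand price is (221 - 1)/5 = 44 and the supply price is (107 + 1)/3 = 36.
Deadweight loss = ½ · (44 - 36) · (16 - 1) = ½ · 8 · 15 = 60.

60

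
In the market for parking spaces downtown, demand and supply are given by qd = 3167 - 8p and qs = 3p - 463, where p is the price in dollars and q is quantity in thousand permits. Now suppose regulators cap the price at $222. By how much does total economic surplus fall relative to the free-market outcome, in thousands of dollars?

24057

In a free market, 3167 - 8p = 3p - 463 gives the equilibrium p* = 330, q* = 527.
Because the ceiling (222) lies below the market-clearing price, it is binding.
At p = 222: qd = 3167 - 8·222 = 1391 and qs = 3·222 - 463 = 203.
Quantity traded falls to 203. At q = 203 the demand price is (3167 - 203)/8 = 370.5 and the supply price is (463 + 203)/3 = 222.
Deadweight loss = ½ · (370.5 - 222) · (527 - 203) = ½ · 148.5 · 324 = 24057.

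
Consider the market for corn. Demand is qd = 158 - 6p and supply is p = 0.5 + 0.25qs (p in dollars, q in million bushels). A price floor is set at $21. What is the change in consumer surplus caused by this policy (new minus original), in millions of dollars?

-235

Rearranging supply gives qs = 4p - 2. Without the control the market clears where 158 - 6p = 4p - 2, i.e. p* = 16 and q* = 62.
Because the floor (21) lies above the market-clearing price, it is binding.
At p = 21: qd = 158 - 6·21 = 32 and qs = 4·21 - 2 = 82.
Consumer surplus without the control is ½ · (79/3 - 16) · 62 = 961/3.
With the floor, consumers buy 32 units at 21, so CS = ½ · (79/3 - 21) · 32 = 256/3.
Change in consumer surplus = 256/3 - 961/3 = -235.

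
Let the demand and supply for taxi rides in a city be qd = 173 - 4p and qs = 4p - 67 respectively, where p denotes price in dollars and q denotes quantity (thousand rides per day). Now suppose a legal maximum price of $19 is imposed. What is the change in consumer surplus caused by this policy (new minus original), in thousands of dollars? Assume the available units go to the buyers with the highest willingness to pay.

Setting quantity demanded equal to quantity supplied, 173 - 4p = 4p - 67, gives p* = 30 and q* = 53.
Because the ceiling (19) lies below the market-clearing price, it is binding.
At p = 19: qd = 173 - 4·19 = 97 and qs = 4·19 - 67 = 9.
Consumer surplus without the control is ½ · (43.25 - 30) · 53 = 351.125.
With the ceiling, 9 units are sold at 19 (assume they go to the highest-value buyers). The demand price at q = 9 is 41, so CS = ½ · [(43.25 - 19) + (41 - 19)] · 9 = 208.125.
Change in consumer surplus = 208.125 - 351.125 = -143.

-143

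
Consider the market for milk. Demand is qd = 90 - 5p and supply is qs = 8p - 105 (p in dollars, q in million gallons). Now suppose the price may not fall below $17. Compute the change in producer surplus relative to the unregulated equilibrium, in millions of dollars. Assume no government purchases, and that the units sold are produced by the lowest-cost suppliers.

3.75

In a free market, 90 - 5p = 8p - 105 gives the equilibrium p* = 15, q* = 15.
The floor of 17 is above the equilibrium price 15, so it binds.
At p = 17: qd = 90 - 5·17 = 5 and qs = 8·17 - 105 = 31.
Producer surplus without the control is ½ · (15 - 13.125) · 15 = 14.0625.
With the floor, 5 units are sold at 17. The supply price at q = 5 is 13.75, so PS = ½ · [(17 - 13.125) + (17 - 13.75)] · 5 = 17.8125.
Change in producer surplus = 17.8125 - 14.0625 = 3.75.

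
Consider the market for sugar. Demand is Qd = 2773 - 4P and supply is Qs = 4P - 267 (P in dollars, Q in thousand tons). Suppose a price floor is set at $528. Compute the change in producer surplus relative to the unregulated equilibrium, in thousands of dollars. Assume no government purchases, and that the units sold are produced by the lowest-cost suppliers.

Setting quantity demanded equal to quantity supplied, 2773 - 4P = 4P - 267, gives P* = 380 and Q* = 1253.
The floor of 528 is above the equilibrium price 380, so it binds.
At P = 528: Qd = 2773 - 4·528 = 661 and Qs = 4·528 - 267 = 1845.
Producer surplus without the control is ½ · (380 - 66.75) · 1253 = 196251.125.
With the floor, 661 units are sold at 528. The supply price at Q = 661 is 232, so PS = ½ · [(528 - 66.75) + (528 - 232)] · 661 = 250271.125.
Change in producer surplus = 250271.125 - 196251.125 = 54020.

54020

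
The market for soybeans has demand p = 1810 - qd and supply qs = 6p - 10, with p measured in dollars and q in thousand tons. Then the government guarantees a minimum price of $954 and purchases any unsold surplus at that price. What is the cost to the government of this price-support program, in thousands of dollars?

4634532

Rearranging demand gives qd = 1810 - p. In a free market, 1810 - p = 6p - 10 gives the equilibrium p* = 260, q* = 1550.
Since 954 > 260, the floor is binding.
At p = 954: qd = 1810 - 954 = 856 and qs = 6·954 - 10 = 5714.
Surplus = qs - qd = 4858.
Government expenditure = surplus × support price = 4858 × 954 = 4634532.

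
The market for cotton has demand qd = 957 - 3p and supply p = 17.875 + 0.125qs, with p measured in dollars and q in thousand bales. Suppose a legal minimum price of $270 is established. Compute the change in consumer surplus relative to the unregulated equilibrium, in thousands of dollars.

-68340

Rearranging supply gives qs = 8p - 143. Setting quantity demanded equal to quantity supplied, 957 - 3p = 8p - 143, gives p* = 100 and q* = 657.
The floor of 270 is above the equilibrium price 100, so it binds.
At p = 270: qd = 957 - 3·270 = 147 and qs = 8·270 - 143 = 2017.
Consumer surplus without the control is ½ · (319 - 100) · 657 = 71941.5.
With the floor, consumers buy 147 units at 270, so CS = ½ · (319 - 270) · 147 = 3601.5.
Change in consumer surplus = 3601.5 - 71941.5 = -68340.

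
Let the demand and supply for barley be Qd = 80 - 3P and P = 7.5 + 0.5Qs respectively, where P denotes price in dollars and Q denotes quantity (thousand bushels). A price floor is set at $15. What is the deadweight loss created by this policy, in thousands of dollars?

Rearranging supply gives Qs = 2P - 15. Equilibrium: 80 - 3P = 2P - 15, so 95 = 5P and P* = 19, Q* = 23.
Since 15 is below P* = 19, the floor does not bind and the free-market outcome prevails.
Since the control does not bind, no trades are prevented and deadweight loss is zero.

0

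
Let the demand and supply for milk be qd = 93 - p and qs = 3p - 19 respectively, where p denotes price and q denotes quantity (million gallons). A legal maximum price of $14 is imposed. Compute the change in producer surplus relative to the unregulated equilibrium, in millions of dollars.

Equilibrium: 93 - p = 3p - 19, so 112 = 4p and p* = 28, q* = 65.
Because the ceiling (14) lies below the market-clearing price, it is binding.
At p = 14: qd = 93 - 14 = 79 and qs = 3·14 - 19 = 23.
Producer surplus without the control is ½ · (28 - 19/3) · 65 = 4225/6.
With the ceiling, producers sell 23 units at 14, so PS = ½ · (14 - 19/3) · 23 = 529/6.
Change in producer surplus = 529/6 - 4225/6 = -616.

-616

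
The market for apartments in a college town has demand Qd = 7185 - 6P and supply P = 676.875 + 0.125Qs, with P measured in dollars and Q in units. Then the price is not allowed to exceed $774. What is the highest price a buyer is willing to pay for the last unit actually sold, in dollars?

1068

Rearranging supply gives Qs = 8P - 5415. Equilibrium: 7185 - 6P = 8P - 5415, so 12600 = 14P and P* = 900, Q* = 1785.
Because the ceiling (774) lies below the market-clearing price, it is binding.
At P = 774: Qd = 7185 - 6·774 = 2541 and Qs = 8·774 - 5415 = 777.
Only 777 units reach the market. On the demand curve, the marginal buyer's willingness to pay at Q = 777 is (7185 - 777)/6 = 1068.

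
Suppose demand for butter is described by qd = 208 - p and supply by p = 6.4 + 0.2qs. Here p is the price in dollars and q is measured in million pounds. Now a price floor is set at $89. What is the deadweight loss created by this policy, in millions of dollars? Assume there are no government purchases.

Rearranging supply gives qs = 5p - 32. Without the control the market clears where 208 - p = 5p - 32, i.e. p* = 40 and q* = 168.
Because the floor (89) lies above the market-clearing price, it is binding.
At p = 89: qd = 208 - 89 = 119 and qs = 5·89 - 32 = 413.
Quantity traded falls to 119. At q = 119 the demand price is 208 - 119 = 89 and the supply price is (32 + 119)/5 = 30.2.
Deadweight loss = ½ · (89 - 30.2) · (168 - 119) = ½ · 58.8 · 49 = 1440.6.

1440.6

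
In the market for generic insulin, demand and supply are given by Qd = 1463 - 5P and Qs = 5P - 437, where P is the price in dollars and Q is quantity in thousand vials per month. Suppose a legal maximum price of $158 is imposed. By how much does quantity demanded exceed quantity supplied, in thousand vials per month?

Setting quantity demanded equal to quantity supplied, 1463 - 5P = 5P - 437, gives P* = 190 and Q* = 513.
Since 158 < 190, the ceiling is binding.
At P = 158: Qd = 1463 - 5·158 = 673 and Qs = 5·158 - 437 = 353.
Shortage = Qd - Qs = 673 - 353 = 320.

320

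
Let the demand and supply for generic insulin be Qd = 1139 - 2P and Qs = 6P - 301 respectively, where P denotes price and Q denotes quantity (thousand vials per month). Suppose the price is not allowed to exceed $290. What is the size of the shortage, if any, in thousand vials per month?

0

Without the control the market clears where 1139 - 2P = 6P - 301, i.e. P* = 180 and Q* = 779.
Since 290 is above P* = 180, the ceiling does not bind and the free-market outcome prevails.
Since the control does not bind, there is no shortage.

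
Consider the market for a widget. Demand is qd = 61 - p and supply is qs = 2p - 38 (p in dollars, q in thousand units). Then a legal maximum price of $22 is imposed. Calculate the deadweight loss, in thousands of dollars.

363

Equilibrium: 61 - p = 2p - 38, so 99 = 3p and p* = 33, q* = 28.
Since 22 < 33, the ceiling is binding.
At p = 22: qd = 61 - 22 = 39 and qs = 2·22 - 38 = 6.
Quantity traded falls to 6. At q = 6 the demand price is 61 - 6 = 55 and the supply price is (38 + 6)/2 = 22.
Deadweight loss = ½ · (55 - 22) · (28 - 6) = ½ · 33 · 22 = 363.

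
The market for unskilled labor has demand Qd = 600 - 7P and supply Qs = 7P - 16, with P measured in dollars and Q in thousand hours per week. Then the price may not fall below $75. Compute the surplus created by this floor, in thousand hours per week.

434

Equilibrium: 600 - 7P = 7P - 16, so 616 = 14P and P* = 44, Q* = 292.
The floor of 75 is above the equilibrium price 44, so it binds.
At P = 75: Qd = 600 - 7·75 = 75 and Qs = 7·75 - 16 = 509.
Surplus = Qs - Qd = 509 - 75 = 434.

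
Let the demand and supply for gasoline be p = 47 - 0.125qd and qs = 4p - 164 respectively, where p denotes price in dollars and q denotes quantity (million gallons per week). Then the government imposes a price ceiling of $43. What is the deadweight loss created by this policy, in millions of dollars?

12

Rearranging demand gives qd = 376 - 8p. Without the control the market clears where 376 - 8p = 4p - 164, i.e. p* = 45 and q* = 16.
Because the ceiling (43) lies below the market-clearing price, it is binding.
At p = 43: qd = 376 - 8·43 = 32 and qs = 4·43 - 164 = 8.
Quantity traded falls to 8. At q = 8 the demand price is (376 - 8)/8 = 46 and the supply price is (164 + 8)/4 = 43.
Deadweight loss = ½ · (46 - 43) · (16 - 8) = ½ · 3 · 8 = 12.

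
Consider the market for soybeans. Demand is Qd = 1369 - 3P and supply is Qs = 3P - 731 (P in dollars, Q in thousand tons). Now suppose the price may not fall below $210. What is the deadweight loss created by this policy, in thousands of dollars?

0

Setting quantity demanded equal to quantity supplied, 1369 - 3P = 3P - 731, gives P* = 350 and Q* = 319.
Since 210 is below P* = 350, the floor does not bind and the free-market outcome prevails.
Since the control does not bind, no trades are prevented and deadweight loss is zero.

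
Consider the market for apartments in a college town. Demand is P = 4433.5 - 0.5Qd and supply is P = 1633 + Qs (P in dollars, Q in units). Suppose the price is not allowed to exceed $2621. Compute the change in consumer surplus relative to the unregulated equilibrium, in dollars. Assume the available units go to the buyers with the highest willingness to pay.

Rearranging demand gives Qd = 8867 - 2P; rearranging supply gives Qs = P - 1633. Without the control the market clears where 8867 - 2P = P - 1633, i.e. P* = 3500 and Q* = 1867.
The ceiling of 2621 is below the equilibrium price 3500, so it binds.
At P = 2621: Qd = 8867 - 2·2621 = 3625 and Qs = 2621 - 1633 = 988.
Consumer surplus without the control is ½ · (4433.5 - 3500) · 1867 = 871422.25.
With the ceiling, 988 units are sold at 2621 (assume they go to the highest-value buyers). The demand price at Q = 988 is 3939.5, so CS = ½ · [(4433.5 - 2621) + (3939.5 - 2621)] · 988 = 1546714.
Change in consumer surplus = 1546714 - 871422.25 = 675291.75.

675291.75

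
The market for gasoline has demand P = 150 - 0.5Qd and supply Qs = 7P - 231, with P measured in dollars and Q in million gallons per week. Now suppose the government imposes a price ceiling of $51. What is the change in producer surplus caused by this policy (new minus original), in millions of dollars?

-1232

Rearranging demand gives Qd = 300 - 2P. Equilibrium: 300 - 2P = 7P - 231, so 531 = 9P and P* = 59, Q* = 182.
Because the ceiling (51) lies below the market-clearing price, it is binding.
At P = 51: Qd = 300 - 2·51 = 198 and Qs = 7·51 - 231 = 126.
Producer surplus without the control is ½ · (59 - 33) · 182 = 2366.
With the ceiling, producers sell 126 units at 51, so PS = ½ · (51 - 33) · 126 = 1134.
Change in producer surplus = 1134 - 2366 = -1232.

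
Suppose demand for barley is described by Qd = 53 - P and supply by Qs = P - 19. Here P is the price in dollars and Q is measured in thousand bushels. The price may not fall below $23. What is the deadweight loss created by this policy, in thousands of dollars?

Equilibrium: 53 - P = P - 19, so 72 = 2P and P* = 36, Q* = 17.
Since 23 is below P* = 36, the floor does not bind and the free-market outcome prevails.
Since the control does not bind, no trades are prevented and deadweight loss is zero.

0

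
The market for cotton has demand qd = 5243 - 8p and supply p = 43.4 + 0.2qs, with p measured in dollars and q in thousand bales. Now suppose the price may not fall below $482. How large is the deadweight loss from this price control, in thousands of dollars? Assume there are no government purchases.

Rearranging supply gives qs = 5p - 217. Setting quantity demanded equal to quantity supplied, 5243 - 8p = 5p - 217, gives p* = 420 and q* = 1883.
Since 482 > 420, the floor is binding.
At p = 482: qd = 5243 - 8·482 = 1387 and qs = 5·482 - 217 = 2193.
Quantity traded falls to 1387. At q = 1387 the demand price is (5243 - 1387)/8 = 482 and the supply price is (217 + 1387)/5 = 320.8.
Deadweight loss = ½ · (482 - 320.8) · (1883 - 1387) = ½ · 161.2 · 496 = 39977.6.

39977.6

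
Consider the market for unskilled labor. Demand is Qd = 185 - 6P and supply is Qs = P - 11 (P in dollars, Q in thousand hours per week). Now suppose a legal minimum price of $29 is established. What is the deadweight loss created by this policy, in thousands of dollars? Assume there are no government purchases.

In a free market, 185 - 6P = P - 11 gives the equilibrium P* = 28, Q* = 17.
Because the floor (29) lies above the market-clearing price, it is binding.
At P = 29: Qd = 185 - 6·29 = 11 and Qs = 29 - 11 = 18.
Quantity traded falls to 11. At Q = 11 the demand price is (185 - 11)/6 = 29 and the supply price is 11 + 11 = 22.
Deadweight loss = ½ · (29 - 22) · (17 - 11) = ½ · 7 · 6 = 21.

21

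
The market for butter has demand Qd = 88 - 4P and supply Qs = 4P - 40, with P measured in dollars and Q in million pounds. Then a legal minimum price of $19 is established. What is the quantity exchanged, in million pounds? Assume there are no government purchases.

Equilibrium: 88 - 4P = 4P - 40, so 128 = 8P and P* = 16, Q* = 24.
Because the floor (19) lies above the market-clearing price, it is binding.
At P = 19: Qd = 88 - 4·19 = 12 and Qs = 4·19 - 40 = 36.
The quantity actually transacted is the short side, demand: 12.

12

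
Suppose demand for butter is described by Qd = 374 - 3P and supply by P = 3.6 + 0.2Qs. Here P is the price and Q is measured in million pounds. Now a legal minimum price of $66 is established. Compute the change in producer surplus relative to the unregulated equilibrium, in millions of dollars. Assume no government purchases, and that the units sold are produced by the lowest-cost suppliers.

2731.9

Rearranging supply gives Qs = 5P - 18. Setting quantity demanded equal to quantity supplied, 374 - 3P = 5P - 18, gives P* = 49 and Q* = 227.
The floor of 66 is above the equilibrium price 49, so it binds.
At P = 66: Qd = 374 - 3·66 = 176 and Qs = 5·66 - 18 = 312.
Producer surplus without the control is ½ · (49 - 3.6) · 227 = 5152.9.
With the floor, 176 units are sold at 66. The supply price at Q = 176 is 38.8, so PS = ½ · [(66 - 3.6) + (66 - 38.8)] · 176 = 7884.8.
Change in producer surplus = 7884.8 - 5152.9 = 2731.9.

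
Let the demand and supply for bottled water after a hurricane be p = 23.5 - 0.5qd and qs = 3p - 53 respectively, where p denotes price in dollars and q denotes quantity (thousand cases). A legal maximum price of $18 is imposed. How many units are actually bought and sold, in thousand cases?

Rearranging demand gives qd = 47 - 2p. Setting quantity demanded equal to quantity supplied, 47 - 2p = 3p - 53, gives p* = 20 and q* = 7.
Since 18 < 20, the ceiling is binding.
At p = 18: qd = 47 - 2·18 = 11 and qs = 3·18 - 53 = 1.
The quantity actually transacted is the short side, supply: 1.

1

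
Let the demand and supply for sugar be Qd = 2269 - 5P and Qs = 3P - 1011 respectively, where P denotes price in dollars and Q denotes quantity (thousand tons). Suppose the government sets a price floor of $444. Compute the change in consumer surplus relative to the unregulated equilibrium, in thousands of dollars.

Setting quantity demanded equal to quantity supplied, 2269 - 5P = 3P - 1011, gives P* = 410 and Q* = 219.
Since 444 > 410, the floor is binding.
At P = 444: Qd = 2269 - 5·444 = 49 and Qs = 3·444 - 1011 = 321.
Consumer surplus without the control is ½ · (453.8 - 410) · 219 = 4796.1.
With the floor, consumers buy 49 units at 444, so CS = ½ · (453.8 - 444) · 49 = 240.1.
Change in consumer surplus = 240.1 - 4796.1 = -4556.

-4556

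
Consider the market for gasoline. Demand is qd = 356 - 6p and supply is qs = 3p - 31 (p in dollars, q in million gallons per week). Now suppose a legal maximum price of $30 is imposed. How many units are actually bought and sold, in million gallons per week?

59

In a free market, 356 - 6p = 3p - 31 gives the equilibrium p* = 43, q* = 98.
The ceiling of 30 is below the equilibrium price 43, so it binds.
At p = 30: qd = 356 - 6·30 = 176 and qs = 3·30 - 31 = 59.
The quantity actually transacted is the short side, supply: 59.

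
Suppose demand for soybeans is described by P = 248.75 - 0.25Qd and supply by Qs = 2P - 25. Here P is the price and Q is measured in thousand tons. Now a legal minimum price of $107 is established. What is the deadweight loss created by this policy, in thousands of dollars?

0

Rearranging demand gives Qd = 995 - 4P. Setting quantity demanded equal to quantity supplied, 995 - 4P = 2P - 25, gives P* = 170 and Q* = 315.
The floor of 107 is below the equilibrium price 170, so it is not binding; the market clears at P* = 170, Q* = 315.
Since the control does not bind, no trades are prevented and deadweight loss is zero.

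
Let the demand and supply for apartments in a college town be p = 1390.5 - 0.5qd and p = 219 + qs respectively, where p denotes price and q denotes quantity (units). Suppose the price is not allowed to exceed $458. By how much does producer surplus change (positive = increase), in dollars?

Rearranging demand gives qd = 2781 - 2p; rearranging supply gives qs = p - 219. Equilibrium: 2781 - 2p = p - 219, so 3000 = 3p and p* = 1000, q* = 781.
Because the ceiling (458) lies below the market-clearing price, it is binding.
At p = 458: qd = 2781 - 2·458 = 1865 and qs = 458 - 219 = 239.
Producer surplus without the control is ½ · (1000 - 219) · 781 = 304980.5.
With the ceiling, producers sell 239 units at 458, so PS = ½ · (458 - 219) · 239 = 28560.5.
Change in producer surplus = 28560.5 - 304980.5 = -276420.

-276420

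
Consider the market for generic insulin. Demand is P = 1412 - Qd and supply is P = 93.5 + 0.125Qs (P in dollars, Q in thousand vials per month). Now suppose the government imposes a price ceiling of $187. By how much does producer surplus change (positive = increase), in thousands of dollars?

-50880

Rearranging demand gives Qd = 1412 - P; rearranging supply gives Qs = 8P - 748. Setting quantity demanded equal to quantity supplied, 1412 - P = 8P - 748, gives P* = 240 and Q* = 1172.
Since 187 < 240, the ceiling is binding.
At P = 187: Qd = 1412 - 187 = 1225 and Qs = 8·187 - 748 = 748.
Producer surplus without the control is ½ · (240 - 93.5) · 1172 = 85849.
With the ceiling, producers sell 748 units at 187, so PS = ½ · (187 - 93.5) · 748 = 34969.
Change in producer surplus = 34969 - 85849 = -50880.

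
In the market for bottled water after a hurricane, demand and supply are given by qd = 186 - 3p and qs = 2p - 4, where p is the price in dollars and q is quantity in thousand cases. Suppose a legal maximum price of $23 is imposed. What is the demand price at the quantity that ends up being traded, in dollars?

Equilibrium: 186 - 3p = 2p - 4, so 190 = 5p and p* = 38, q* = 72.
The ceiling of 23 is below the equilibrium price 38, so it binds.
At p = 23: qd = 186 - 3·23 = 117 and qs = 2·23 - 4 = 42.
Only 42 units reach the market. On the demand curve, the marginal buyer's willingness to pay at q = 42 is (186 - 42)/3 = 48.

48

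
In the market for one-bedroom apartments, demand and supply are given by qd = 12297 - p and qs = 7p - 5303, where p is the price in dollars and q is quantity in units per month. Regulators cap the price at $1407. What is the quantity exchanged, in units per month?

Equilibrium: 12297 - p = 7p - 5303, so 17600 = 8p and p* = 2200, q* = 10097.
Since 1407 < 2200, the ceiling is binding.
At p = 1407: qd = 12297 - 1407 = 10890 and qs = 7·1407 - 5303 = 4546.
The quantity actually transacted is the short side, supply: 4546.

4546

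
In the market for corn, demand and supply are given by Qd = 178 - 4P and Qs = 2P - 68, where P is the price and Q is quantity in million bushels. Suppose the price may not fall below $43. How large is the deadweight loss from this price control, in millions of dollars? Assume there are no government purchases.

24

Without the control the market clears where 178 - 4P = 2P - 68, i.e. P* = 41 and Q* = 14.
Since 43 > 41, the floor is binding.
At P = 43: Qd = 178 - 4·43 = 6 and Qs = 2·43 - 68 = 18.
Quantity traded falls to 6. At Q = 6 the demand price is (178 - 6)/4 = 43 and the supply price is (68 + 6)/2 = 37.
Deadweight loss = ½ · (43 - 37) · (14 - 6) = ½ · 6 · 8 = 24.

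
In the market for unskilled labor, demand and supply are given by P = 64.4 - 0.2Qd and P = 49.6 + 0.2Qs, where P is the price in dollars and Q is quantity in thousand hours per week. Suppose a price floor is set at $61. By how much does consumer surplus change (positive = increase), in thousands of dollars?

Rearranging demand gives Qd = 322 - 5P; rearranging supply gives Qs = 5P - 248. Equilibrium: 322 - 5P = 5P - 248, so 570 = 10P and P* = 57, Q* = 37.
Because the floor (61) lies above the market-clearing price, it is binding.
At P = 61: Qd = 322 - 5·61 = 17 and Qs = 5·61 - 248 = 57.
Consumer surplus without the control is ½ · (64.4 - 57) · 37 = 136.9.
With the floor, consumers buy 17 units at 61, so CS = ½ · (64.4 - 61) · 17 = 28.9.
Change in consumer surplus = 28.9 - 136.9 = -108.

-108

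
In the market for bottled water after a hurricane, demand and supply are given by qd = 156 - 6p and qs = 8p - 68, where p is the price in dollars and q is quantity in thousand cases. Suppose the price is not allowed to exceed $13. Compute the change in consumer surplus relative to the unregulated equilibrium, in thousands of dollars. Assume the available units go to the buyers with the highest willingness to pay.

Without the control the market clears where 156 - 6p = 8p - 68, i.e. p* = 16 and q* = 60.
The ceiling of 13 is below the equilibrium price 16, so it binds.
At p = 13: qd = 156 - 6·13 = 78 and qs = 8·13 - 68 = 36.
Consumer surplus without the control is ½ · (26 - 16) · 60 = 300.
With the ceiling, 36 units are sold at 13 (assume they go to the highest-value buyers). The demand price at q = 36 is 20, so CS = ½ · [(26 - 13) + (20 - 13)] · 36 = 360.
Change in consumer surplus = 360 - 300 = 60.

60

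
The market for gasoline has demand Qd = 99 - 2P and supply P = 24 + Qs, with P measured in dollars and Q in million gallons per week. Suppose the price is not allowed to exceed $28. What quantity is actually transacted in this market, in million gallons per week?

Rearranging supply gives Qs = P - 24. Setting quantity demanded equal to quantity supplied, 99 - 2P = P - 24, gives P* = 41 and Q* = 17.
The ceiling of 28 is below the equilibrium price 41, so it binds.
At P = 28: Qd = 99 - 2·28 = 43 and Qs = 28 - 24 = 4.
The quantity actually transacted is the short side, supply: 4.

4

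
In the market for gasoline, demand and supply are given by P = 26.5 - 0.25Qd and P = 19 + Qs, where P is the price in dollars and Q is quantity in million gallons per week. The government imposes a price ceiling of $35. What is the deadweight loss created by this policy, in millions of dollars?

Rearranging demand gives Qd = 106 - 4P; rearranging supply gives Qs = P - 19. Without the control the market clears where 106 - 4P = P - 19, i.e. P* = 25 and Q* = 6.
The ceiling of 35 is above the equilibrium price 25, so it is not binding; the market clears at P* = 25, Q* = 6.
Since the control does not bind, no trades are prevented and deadweight loss is zero.

0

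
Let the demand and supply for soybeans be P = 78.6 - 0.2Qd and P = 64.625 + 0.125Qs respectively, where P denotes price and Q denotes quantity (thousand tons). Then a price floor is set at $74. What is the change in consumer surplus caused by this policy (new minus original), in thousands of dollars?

-132

Rearranging demand gives Qd = 393 - 5P; rearranging supply gives Qs = 8P - 517. Equilibrium: 393 - 5P = 8P - 517, so 910 = 13P and P* = 70, Q* = 43.
Since 74 > 70, the floor is binding.
At P = 74: Qd = 393 - 5·74 = 23 and Qs = 8·74 - 517 = 75.
Consumer surplus without the control is ½ · (78.6 - 70) · 43 = 184.9.
With the floor, consumers buy 23 units at 74, so CS = ½ · (78.6 - 74) · 23 = 52.9.
Change in consumer surplus = 52.9 - 184.9 = -132.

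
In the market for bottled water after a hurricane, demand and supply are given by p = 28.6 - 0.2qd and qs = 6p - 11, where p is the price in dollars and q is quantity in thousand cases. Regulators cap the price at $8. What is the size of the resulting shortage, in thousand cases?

Rearranging demand gives qd = 143 - 5p. In a free market, 143 - 5p = 6p - 11 gives the equilibrium p* = 14, q* = 73.
The ceiling of 8 is below the equilibrium price 14, so it binds.
At p = 8: qd = 143 - 5·8 = 103 and qs = 6·8 - 11 = 37.
Shortage = qd - qs = 103 - 37 = 66.

66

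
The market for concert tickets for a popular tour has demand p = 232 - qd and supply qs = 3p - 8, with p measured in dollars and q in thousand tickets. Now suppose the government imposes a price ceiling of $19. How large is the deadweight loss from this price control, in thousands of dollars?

Rearranging demand gives qd = 232 - p. Setting quantity demanded equal to quantity supplied, 232 - p = 3p - 8, gives p* = 60 and q* = 172.
Since 19 < 60, the ceiling is binding.
At p = 19: qd = 232 - 19 = 213 and qs = 3·19 - 8 = 49.
Quantity traded falls to 49. At q = 49 the demand price is 232 - 49 = 183 and the supply price is (8 + 49)/3 = 19.
Deadweight loss = ½ · (183 - 19) · (172 - 49) = ½ · 164 · 123 = 10086.

10086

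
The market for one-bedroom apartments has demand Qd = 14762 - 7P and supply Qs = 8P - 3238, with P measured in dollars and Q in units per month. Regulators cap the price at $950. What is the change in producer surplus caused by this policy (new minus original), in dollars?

-1340500

Equilibrium: 14762 - 7P = 8P - 3238, so 18000 = 15P and P* = 1200, Q* = 6362.
Since 950 < 1200, the ceiling is binding.
At P = 950: Qd = 14762 - 7·950 = 8112 and Qs = 8·950 - 3238 = 4362.
Producer surplus without the control is ½ · (1200 - 404.75) · 6362 = 2529690.25.
With the ceiling, producers sell 4362 units at 950, so PS = ½ · (950 - 404.75) · 4362 = 1189190.25.
Change in producer surplus = 1189190.25 - 2529690.25 = -1340500.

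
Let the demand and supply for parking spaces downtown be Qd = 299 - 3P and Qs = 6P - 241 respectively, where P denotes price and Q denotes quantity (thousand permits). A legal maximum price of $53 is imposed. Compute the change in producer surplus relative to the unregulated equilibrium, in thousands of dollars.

-686

Setting quantity demanded equal to quantity supplied, 299 - 3P = 6P - 241, gives P* = 60 and Q* = 119.
Since 53 < 60, the ceiling is binding.
At P = 53: Qd = 299 - 3·53 = 140 and Qs = 6·53 - 241 = 77.
Producer surplus without the control is ½ · (60 - 241/6) · 119 = 14161/12.
With the ceiling, producers sell 77 units at 53, so PS = ½ · (53 - 241/6) · 77 = 5929/12.
Change in producer surplus = 5929/12 - 14161/12 = -686.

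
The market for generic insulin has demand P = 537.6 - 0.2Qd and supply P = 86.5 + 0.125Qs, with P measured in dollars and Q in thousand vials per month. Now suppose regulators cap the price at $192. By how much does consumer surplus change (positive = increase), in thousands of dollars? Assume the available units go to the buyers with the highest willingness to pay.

27798.4

Rearranging demand gives Qd = 2688 - 5P; rearranging supply gives Qs = 8P - 692. Equilibrium: 2688 - 5P = 8P - 692, so 3380 = 13P and P* = 260, Q* = 1388.
The ceiling of 192 is below the equilibrium price 260, so it binds.
At P = 192: Qd = 2688 - 5·192 = 1728 and Qs = 8·192 - 692 = 844.
Consumer surplus without the control is ½ · (537.6 - 260) · 1388 = 192654.4.
With the ceiling, 844 units are sold at 192 (assume they go to the highest-value buyers). The demand price at Q = 844 is 368.8, so CS = ½ · [(537.6 - 192) + (368.8 - 192)] · 844 = 220452.8.
Change in consumer surplus = 220452.8 - 192654.4 = 27798.4.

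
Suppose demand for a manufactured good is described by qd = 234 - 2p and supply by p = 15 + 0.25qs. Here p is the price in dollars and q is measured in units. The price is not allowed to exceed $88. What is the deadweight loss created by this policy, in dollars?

0

Rearranging supply gives qs = 4p - 60. In a free market, 234 - 2p = 4p - 60 gives the equilibrium p* = 49, q* = 136.
Since 88 is above p* = 49, the ceiling does not bind and the free-market outcome prevails.
Since the control does not bind, no trades are prevented and deadweight loss is zero.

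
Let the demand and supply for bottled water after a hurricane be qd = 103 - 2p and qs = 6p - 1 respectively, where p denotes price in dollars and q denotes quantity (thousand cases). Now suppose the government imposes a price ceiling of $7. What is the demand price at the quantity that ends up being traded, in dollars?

Equilibrium: 103 - 2p = 6p - 1, so 104 = 8p and p* = 13, q* = 77.
Because the ceiling (7) lies below the market-clearing price, it is binding.
At p = 7: qd = 103 - 2·7 = 89 and qs = 6·7 - 1 = 41.
Only 41 units reach the market. On the demand curve, the marginal buyer's willingness to pay at q = 41 is (103 - 41)/2 = 31.

31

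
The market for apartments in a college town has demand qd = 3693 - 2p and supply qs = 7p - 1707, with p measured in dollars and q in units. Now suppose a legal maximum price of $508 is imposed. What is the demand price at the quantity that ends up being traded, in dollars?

Without the control the market clears where 3693 - 2p = 7p - 1707, i.e. p* = 600 and q* = 2493.
Because the ceiling (508) lies below the market-clearing price, it is binding.
At p = 508: qd = 3693 - 2·508 = 2677 and qs = 7·508 - 1707 = 1849.
Only 1849 units reach the market. On the demand curve, the marginal buyer's willingness to pay at q = 1849 is (3693 - 1849)/2 = 922.

922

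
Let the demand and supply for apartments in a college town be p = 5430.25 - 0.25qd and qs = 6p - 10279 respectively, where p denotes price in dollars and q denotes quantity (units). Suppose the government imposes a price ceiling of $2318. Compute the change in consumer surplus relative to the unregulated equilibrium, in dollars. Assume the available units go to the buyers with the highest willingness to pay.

-299880

Rearranging demand gives qd = 21721 - 4p. Without the control the market clears where 21721 - 4p = 6p - 10279, i.e. p* = 3200 and q* = 8921.
Because the ceiling (2318) lies below the market-clearing price, it is binding.
At p = 2318: qd = 21721 - 4·2318 = 12449 and qs = 6·2318 - 10279 = 3629.
Consumer surplus without the control is ½ · (5430.25 - 3200) · 8921 = 9948030.125.
With the ceiling, 3629 units are sold at 2318 (assume they go to the highest-value buyers). The demand price at q = 3629 is 4523, so CS = ½ · [(5430.25 - 2318) + (4523 - 2318)] · 3629 = 9648150.125.
Change in consumer surplus = 9648150.125 - 9948030.125 = -299880.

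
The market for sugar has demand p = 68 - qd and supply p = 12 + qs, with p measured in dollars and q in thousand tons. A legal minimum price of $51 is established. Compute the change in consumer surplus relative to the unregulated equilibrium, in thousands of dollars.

Rearranging demand gives qd = 68 - p; rearranging supply gives qs = p - 12. Equilibrium: 68 - p = p - 12, so 80 = 2p and p* = 40, q* = 28.
Because the floor (51) lies above the market-clearing price, it is binding.
At p = 51: qd = 68 - 51 = 17 and qs = 51 - 12 = 39.
Consumer surplus without the control is ½ · (68 - 40) · 28 = 392.
With the floor, consumers buy 17 units at 51, so CS = ½ · (68 - 51) · 17 = 144.5.
Change in consumer surplus = 144.5 - 392 = -247.5.

-247.5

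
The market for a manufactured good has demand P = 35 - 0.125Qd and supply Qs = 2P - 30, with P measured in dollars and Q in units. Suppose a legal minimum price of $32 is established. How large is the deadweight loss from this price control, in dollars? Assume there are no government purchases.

Rearranging demand gives Qd = 280 - 8P. In a free market, 280 - 8P = 2P - 30 gives the equilibrium P* = 31, Q* = 32.
Since 32 > 31, the floor is binding.
At P = 32: Qd = 280 - 8·32 = 24 and Qs = 2·32 - 30 = 34.
Quantity traded falls to 24. At Q = 24 the demand price is (280 - 24)/8 = 32 and the supply price is (30 + 24)/2 = 27.
Deadweight loss = ½ · (32 - 27) · (32 - 24) = ½ · 5 · 8 = 20.

20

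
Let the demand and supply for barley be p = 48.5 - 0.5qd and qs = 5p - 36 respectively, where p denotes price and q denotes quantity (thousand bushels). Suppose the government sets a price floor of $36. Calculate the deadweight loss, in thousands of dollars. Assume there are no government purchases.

404.6

Rearranging demand gives qd = 97 - 2p. Setting quantity demanded equal to quantity supplied, 97 - 2p = 5p - 36, gives p* = 19 and q* = 59.
Since 36 > 19, the floor is binding.
At p = 36: qd = 97 - 2·36 = 25 and qs = 5·36 - 36 = 144.
Quantity traded falls to 25. At q = 25 the demand price is (97 - 25)/2 = 36 and the supply price is (36 + 25)/5 = 12.2.
Deadweight loss = ½ · (36 - 12.2) · (59 - 25) = ½ · 23.8 · 34 = 404.6.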